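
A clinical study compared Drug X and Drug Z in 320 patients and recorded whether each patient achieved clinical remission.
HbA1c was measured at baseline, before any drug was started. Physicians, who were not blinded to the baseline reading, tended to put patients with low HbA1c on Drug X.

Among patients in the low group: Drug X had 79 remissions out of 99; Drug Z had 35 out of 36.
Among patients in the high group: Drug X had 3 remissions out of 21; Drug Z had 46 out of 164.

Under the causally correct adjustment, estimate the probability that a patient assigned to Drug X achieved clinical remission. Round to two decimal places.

Nothing the drug does changes HbA1c; the imbalance is an allocation artefact. With HbA1c also predicting the outcome, the pooled figure is confounded, and the within-stratum comparison is the causal one.
Standardising Drug X to the population HbA1c mix: 0.422·79/99 + 0.578·3/21 = 0.419.

0.42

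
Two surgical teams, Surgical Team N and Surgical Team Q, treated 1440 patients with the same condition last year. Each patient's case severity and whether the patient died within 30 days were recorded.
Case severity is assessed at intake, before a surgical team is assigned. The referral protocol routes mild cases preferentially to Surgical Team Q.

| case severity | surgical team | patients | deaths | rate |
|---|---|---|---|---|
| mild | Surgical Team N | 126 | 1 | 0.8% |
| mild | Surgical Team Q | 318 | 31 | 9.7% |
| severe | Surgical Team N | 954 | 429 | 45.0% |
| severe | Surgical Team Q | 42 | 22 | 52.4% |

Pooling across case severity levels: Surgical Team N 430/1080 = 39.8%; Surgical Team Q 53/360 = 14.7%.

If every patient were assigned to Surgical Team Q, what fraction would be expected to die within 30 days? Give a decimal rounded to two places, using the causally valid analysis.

Surgical Team N is lower inside every case severity stratum but Surgical Team Q is lower in aggregate. Whether to stratify depends on how case severity relates to the surgical team.
Case severity satisfies the back-door criterion: it is not a descendant of the surgical team, and it blocks the spurious path from surgical team to outcome. Adjusting for it (i.e., using the within-case severity rates) gives the causal effect.
Standardising Surgical Team Q to the population case severity mix: 0.308·31/318 + 0.692·22/42 = 0.392.

0.39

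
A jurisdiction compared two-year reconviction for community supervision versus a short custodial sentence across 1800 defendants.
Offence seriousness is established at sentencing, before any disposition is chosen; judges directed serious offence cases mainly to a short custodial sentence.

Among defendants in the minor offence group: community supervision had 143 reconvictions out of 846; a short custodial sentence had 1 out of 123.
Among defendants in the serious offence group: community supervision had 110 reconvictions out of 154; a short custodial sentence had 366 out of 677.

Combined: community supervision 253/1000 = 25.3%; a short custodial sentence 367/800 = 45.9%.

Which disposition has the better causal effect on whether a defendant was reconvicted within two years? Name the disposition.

Offence seriousness satisfies the back-door criterion: it is not a descendant of the disposition, and it blocks the spurious path from disposition to outcome. Adjusting for it (i.e., using the within-offence seriousness rates) gives the causal effect.
Within each level — minor offence: 16.9% vs 0.8%; serious offence: 71.4% vs 54.1% — a short custodial sentence is lower every time.

a short custodial sentence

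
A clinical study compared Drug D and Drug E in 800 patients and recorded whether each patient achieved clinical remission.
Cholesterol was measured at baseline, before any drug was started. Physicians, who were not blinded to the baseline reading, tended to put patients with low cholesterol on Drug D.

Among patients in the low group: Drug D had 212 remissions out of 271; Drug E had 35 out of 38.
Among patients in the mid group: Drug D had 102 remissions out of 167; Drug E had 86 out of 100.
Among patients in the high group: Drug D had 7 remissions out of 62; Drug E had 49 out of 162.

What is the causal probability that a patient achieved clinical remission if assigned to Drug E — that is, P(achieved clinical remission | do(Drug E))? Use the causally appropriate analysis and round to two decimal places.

0.73

Here cholesterol is a common cause — it drives both which drug a case falls under and the outcome. The crude comparison mixes populations; the stratum-specific rates are the causally relevant ones.
Standardising Drug E to the population cholesterol mix: 0.386·35/38 + 0.334·86/100 + 0.280·49/162 = 0.727.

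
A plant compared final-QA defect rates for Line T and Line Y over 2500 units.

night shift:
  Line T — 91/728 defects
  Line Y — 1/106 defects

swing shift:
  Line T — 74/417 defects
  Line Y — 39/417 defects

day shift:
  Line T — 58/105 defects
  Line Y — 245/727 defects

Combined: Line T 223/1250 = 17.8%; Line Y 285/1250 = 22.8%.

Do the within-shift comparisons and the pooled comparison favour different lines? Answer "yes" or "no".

Within each shift level (night shift 12.5% vs 0.9%; swing shift 17.7% vs 9.4%; day shift 55.2% vs 33.7%), Line Y has the lower rate every time. Pooled: 17.8% vs 22.8% — Line T has the lower rate overall. The two comparisons disagree.

yes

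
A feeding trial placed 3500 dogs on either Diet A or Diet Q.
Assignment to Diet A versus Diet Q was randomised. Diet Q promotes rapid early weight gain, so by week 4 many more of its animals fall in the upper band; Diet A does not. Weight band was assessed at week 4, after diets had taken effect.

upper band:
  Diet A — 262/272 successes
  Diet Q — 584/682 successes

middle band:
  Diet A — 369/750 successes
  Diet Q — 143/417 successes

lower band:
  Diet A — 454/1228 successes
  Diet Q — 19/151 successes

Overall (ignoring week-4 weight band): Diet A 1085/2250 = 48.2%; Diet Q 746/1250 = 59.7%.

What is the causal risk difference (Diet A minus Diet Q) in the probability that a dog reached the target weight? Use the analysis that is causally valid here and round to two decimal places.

-0.11

Diet A is higher inside every week-4 weight band stratum but Diet Q is higher in aggregate. Whether to stratify depends on how week-4 weight band relates to the diet.
Week-4 weight band here is a post-treatment variable shaped by the diet; conditioning on it would introduce bias rather than remove it. The overall comparison is the causal one.
The causal difference is the pooled difference: 0.482 − 0.597 = -0.115.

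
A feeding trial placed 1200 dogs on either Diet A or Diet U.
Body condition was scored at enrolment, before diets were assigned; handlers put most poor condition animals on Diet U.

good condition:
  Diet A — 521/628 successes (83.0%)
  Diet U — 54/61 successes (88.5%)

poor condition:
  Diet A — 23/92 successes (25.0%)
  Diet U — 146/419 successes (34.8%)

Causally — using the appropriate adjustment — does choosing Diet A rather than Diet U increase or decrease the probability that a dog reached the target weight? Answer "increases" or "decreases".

Here starting body condition is a common cause — it drives both which diet a case falls under and the outcome. The crude comparison mixes populations; the stratum-specific rates are the causally relevant ones.
Within each level — good condition: 83.0% vs 88.5%; poor condition: 25.0% vs 34.8% — Diet U is higher every time.

decreases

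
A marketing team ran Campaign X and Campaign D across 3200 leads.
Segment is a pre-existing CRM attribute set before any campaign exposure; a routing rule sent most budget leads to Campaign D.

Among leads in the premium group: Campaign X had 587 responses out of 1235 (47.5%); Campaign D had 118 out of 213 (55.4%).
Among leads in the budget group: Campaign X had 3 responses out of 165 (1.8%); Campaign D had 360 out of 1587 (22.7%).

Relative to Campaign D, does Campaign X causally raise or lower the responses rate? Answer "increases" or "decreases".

decreases

The customer segment-specific comparison favours Campaign D throughout, but the pooled figures favour Campaign X. The question is whether to condition on customer segment.
Customer segment satisfies the back-door criterion: it is not a descendant of the campaign, and it blocks the spurious path from campaign to outcome. Adjusting for it (i.e., using the within-customer segment rates) gives the causal effect.
Within each level — premium: 47.5% vs 55.4%; budget: 1.8% vs 22.7% — Campaign D is higher every time.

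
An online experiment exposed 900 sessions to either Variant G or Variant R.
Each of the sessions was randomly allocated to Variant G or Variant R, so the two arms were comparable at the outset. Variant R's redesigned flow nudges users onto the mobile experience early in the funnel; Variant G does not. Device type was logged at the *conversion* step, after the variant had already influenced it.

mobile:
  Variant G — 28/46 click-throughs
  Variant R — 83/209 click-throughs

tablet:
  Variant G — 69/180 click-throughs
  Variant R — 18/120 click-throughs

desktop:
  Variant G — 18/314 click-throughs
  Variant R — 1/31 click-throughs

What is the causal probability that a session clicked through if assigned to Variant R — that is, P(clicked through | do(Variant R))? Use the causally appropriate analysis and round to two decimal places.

0.28

Device type is recorded after the variant and is itself shifted by it — it sits on the causal path from variant to outcome. Conditioning on a mediator would strip out part of the effect we want; the pooled comparison gives the total causal effect.
So P(outcome | do(Variant R)) is just the pooled rate for Variant R: 102/360 = 0.283.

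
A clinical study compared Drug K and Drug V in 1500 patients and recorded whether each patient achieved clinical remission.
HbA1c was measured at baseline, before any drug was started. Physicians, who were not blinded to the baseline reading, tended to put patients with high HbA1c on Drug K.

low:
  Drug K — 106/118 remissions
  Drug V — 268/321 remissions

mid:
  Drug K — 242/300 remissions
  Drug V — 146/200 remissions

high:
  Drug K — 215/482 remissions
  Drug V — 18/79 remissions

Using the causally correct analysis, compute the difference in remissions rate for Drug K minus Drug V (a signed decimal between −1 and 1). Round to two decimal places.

Since HbA1c is a pre-existing factor (not a product of the drug) and it affects the outcome on its own, it is a confounder. The stratified rates, not the pooled rate, identify the causal effect.
Adjusting over the population distribution of HbA1c: 0.293·(0.898−0.835) + 0.333·(0.807−0.730) + 0.374·(0.446−0.228) = +0.126.

+0.13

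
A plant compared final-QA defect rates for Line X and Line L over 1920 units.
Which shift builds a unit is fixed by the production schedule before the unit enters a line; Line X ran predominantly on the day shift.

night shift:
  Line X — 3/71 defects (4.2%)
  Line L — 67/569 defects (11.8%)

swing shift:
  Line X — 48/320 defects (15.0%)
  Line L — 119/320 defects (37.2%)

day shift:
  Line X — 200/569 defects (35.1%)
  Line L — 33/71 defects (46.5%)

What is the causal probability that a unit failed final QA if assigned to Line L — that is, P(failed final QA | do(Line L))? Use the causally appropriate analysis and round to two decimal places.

Here shift is a common cause — it drives both which line a case falls under and the outcome. The crude comparison mixes populations; the stratum-specific rates are the causally relevant ones.
Standardising Line L to the population shift mix: 0.333·67/569 + 0.333·119/320 + 0.333·33/71 = 0.318.

0.32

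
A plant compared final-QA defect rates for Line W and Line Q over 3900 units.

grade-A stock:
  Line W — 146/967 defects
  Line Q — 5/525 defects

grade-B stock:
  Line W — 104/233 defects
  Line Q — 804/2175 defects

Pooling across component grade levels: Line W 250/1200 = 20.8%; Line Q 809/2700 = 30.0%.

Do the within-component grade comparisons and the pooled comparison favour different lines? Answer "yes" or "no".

yes

Within each component grade level (grade-A stock 15.1% vs 1.0%; grade-B stock 44.6% vs 37.0%), Line Q has the lower rate every time. Pooled: 20.8% vs 30.0% — Line W has the lower rate overall. The two comparisons disagree.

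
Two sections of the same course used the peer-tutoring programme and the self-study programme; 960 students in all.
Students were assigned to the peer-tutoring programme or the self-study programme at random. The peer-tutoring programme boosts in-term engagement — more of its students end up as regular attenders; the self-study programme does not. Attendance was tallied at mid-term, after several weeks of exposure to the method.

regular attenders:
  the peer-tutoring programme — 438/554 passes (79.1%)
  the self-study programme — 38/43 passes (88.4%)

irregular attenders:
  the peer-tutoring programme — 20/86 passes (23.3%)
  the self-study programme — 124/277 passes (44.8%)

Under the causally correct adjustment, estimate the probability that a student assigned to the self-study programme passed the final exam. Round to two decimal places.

Stratifying would compare teaching methods among students the teaching methods themselves sorted into mid-term attendance groups — a form of selection on an intermediate. The unconditioned pooled rates give the total causal effect.
So P(outcome | do(the self-study programme)) is just the pooled rate for the self-study programme: 162/320 = 0.506.

0.51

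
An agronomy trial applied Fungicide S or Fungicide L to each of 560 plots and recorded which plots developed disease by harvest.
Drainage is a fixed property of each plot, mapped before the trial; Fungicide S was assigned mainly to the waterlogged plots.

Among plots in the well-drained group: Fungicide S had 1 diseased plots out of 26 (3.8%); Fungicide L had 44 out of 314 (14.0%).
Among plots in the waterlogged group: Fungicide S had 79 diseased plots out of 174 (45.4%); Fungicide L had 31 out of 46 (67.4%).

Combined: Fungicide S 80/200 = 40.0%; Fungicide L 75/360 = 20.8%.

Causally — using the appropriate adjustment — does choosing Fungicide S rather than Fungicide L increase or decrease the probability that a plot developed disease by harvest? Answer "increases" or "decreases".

decreases

Fungicide S is lower inside every field drainage stratum but Fungicide L is lower in aggregate. Whether to stratify depends on how field drainage relates to the fungicide.
Field drainage is set before the fungicide has any effect — it is not caused by the fungicide — and it independently drives the outcome. That makes it a confounder, so the causal comparison is within field drainage levels.
Within each level — well-drained: 3.8% vs 14.0%; waterlogged: 45.4% vs 67.4% — Fungicide S is lower every time.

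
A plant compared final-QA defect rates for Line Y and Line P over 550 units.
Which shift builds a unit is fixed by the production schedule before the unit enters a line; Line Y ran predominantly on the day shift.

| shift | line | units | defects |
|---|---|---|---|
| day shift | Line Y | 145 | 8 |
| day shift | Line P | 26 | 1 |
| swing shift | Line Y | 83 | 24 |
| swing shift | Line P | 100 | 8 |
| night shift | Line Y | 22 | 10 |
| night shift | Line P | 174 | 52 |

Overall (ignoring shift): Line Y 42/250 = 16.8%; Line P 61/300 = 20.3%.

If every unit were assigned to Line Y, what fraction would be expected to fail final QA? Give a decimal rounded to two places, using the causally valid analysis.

Nothing the line does changes shift; the imbalance is an allocation artefact. With shift also predicting the outcome, the pooled figure is confounded, and the within-stratum comparison is the causal one.
Standardising Line Y to the population shift mix: 0.311·8/145 + 0.333·24/83 + 0.356·10/22 = 0.275.

0.28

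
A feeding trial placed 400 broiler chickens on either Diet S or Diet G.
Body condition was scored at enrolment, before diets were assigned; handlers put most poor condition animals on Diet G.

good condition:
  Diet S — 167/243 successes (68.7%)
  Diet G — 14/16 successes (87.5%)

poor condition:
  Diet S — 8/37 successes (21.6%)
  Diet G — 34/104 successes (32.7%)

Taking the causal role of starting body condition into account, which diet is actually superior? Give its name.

The starting body condition-specific comparison favours Diet G throughout, but the pooled figures favour Diet S. The question is whether to condition on starting body condition.
Starting body condition differs across diets for reasons unrelated to any effect of the diet itself, and it separately predicts the outcome — a classic confounder. We must compare within starting body condition levels.
Within each level — good condition: 68.7% vs 87.5%; poor condition: 21.6% vs 32.7% — Diet G is higher every time.

Diet G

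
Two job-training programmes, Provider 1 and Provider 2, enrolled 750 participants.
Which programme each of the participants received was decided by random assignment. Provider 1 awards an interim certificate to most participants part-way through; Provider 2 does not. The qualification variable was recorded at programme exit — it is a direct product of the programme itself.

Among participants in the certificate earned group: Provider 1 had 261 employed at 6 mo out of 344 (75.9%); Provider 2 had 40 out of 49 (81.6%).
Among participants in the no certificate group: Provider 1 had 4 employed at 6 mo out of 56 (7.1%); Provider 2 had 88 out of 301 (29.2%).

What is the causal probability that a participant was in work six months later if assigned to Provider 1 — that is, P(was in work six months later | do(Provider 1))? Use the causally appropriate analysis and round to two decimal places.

0.66

Stratifying would compare programmes among participants the programmes themselves sorted into qualification attained during the programme groups — a form of selection on an intermediate. The unconditioned pooled rates give the total causal effect.
So P(outcome | do(Provider 1)) is just the pooled rate for Provider 1: 265/400 = 0.662.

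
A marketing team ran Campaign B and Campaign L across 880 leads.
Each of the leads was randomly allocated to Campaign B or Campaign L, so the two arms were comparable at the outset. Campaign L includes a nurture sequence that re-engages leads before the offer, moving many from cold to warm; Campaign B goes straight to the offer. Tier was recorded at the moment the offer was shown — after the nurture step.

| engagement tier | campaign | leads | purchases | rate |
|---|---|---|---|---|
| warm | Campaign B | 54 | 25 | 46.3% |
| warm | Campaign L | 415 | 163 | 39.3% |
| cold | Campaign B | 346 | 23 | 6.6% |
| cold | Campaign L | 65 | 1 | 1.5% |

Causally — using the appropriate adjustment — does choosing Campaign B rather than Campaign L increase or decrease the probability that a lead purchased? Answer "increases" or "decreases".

decreases

The engagement tier-specific comparison favours Campaign B throughout, but the pooled figures favour Campaign L. The question is whether to condition on engagement tier.
Stratifying would compare campaigns among leads the campaigns themselves sorted into engagement tier groups — a form of selection on an intermediate. The unconditioned pooled rates give the total causal effect.
Pooled: Campaign B 12.0% vs Campaign L 34.2%; Campaign L is higher overall.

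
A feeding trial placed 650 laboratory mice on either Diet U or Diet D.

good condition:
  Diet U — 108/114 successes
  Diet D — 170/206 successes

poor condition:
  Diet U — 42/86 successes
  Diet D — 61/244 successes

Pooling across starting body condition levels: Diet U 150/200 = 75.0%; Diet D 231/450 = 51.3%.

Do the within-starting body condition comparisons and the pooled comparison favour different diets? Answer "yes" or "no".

no

Within each starting body condition level (good condition 94.7% vs 82.5%; poor condition 48.8% vs 25.0%), Diet U has the higher rate every time. Pooled: 75.0% vs 51.3% — Diet U has the higher rate overall. They agree.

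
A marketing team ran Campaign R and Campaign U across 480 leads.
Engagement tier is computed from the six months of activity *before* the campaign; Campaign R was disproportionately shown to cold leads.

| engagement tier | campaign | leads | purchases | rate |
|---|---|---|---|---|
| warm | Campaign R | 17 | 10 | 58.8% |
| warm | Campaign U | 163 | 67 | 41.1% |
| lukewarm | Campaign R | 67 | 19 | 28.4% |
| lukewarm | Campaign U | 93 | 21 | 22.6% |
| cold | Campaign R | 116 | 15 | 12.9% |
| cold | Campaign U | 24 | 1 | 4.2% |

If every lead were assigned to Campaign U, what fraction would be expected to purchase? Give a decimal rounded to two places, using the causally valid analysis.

0.24

The engagement tier-specific comparison favours Campaign R throughout, but the pooled figures favour Campaign U. The question is whether to condition on engagement tier.
Since engagement tier is a pre-existing factor (not a product of the campaign) and it affects the outcome on its own, it is a confounder. The stratified rates, not the pooled rate, identify the causal effect.
Standardising Campaign U to the population engagement tier mix: 0.375·67/163 + 0.333·21/93 + 0.292·1/24 = 0.242.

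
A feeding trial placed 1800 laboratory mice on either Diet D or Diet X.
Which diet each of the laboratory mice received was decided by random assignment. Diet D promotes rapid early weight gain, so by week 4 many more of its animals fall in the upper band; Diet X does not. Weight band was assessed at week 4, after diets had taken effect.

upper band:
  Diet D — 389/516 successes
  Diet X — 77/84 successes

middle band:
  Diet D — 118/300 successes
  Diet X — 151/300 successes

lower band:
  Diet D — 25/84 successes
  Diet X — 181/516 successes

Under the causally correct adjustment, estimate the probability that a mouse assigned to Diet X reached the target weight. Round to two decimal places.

0.45

Week-4 weight band lies on the pathway diet → week-4 weight band → outcome, so adjusting for it blocks the indirect effect. For the total causal effect of diet, use the unadjusted pooled rates.
So P(outcome | do(Diet X)) is just the pooled rate for Diet X: 409/900 = 0.454.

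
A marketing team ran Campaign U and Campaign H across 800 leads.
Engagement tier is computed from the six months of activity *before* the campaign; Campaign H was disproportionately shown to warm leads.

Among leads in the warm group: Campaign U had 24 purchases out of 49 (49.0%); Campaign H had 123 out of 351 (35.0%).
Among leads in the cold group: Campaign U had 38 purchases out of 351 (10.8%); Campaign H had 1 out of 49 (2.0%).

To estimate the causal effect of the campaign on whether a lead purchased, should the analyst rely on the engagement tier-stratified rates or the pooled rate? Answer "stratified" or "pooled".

stratified

The imbalance in engagement tier arose from how leads were allocated, not from anything the campaign did; and engagement tier independently affects the outcome. The pooled gap is confounded — condition on engagement tier.
Within each level — warm: 49.0% vs 35.0%; cold: 10.8% vs 2.0% — Campaign U is higher every time.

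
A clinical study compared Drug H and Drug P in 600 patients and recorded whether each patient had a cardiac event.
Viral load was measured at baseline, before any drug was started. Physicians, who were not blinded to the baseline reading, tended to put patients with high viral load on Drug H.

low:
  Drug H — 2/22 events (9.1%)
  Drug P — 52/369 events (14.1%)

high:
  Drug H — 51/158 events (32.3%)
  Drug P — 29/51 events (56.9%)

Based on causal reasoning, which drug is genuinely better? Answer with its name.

Nothing the drug does changes viral load; the imbalance is an allocation artefact. With viral load also predicting the outcome, the pooled figure is confounded, and the within-stratum comparison is the causal one.
Within each level — low: 9.1% vs 14.1%; high: 32.3% vs 56.9% — Drug H is lower every time.

Drug H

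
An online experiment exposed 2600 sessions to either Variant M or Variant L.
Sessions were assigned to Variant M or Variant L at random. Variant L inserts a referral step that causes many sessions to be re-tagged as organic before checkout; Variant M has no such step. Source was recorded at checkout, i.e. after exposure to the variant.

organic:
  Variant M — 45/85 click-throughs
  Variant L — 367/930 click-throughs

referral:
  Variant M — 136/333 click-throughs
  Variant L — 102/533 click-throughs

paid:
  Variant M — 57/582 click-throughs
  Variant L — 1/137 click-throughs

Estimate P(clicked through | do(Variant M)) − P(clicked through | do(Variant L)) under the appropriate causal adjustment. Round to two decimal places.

-0.06

The traffic source-specific comparison favours Variant M throughout, but the pooled figures favour Variant L. The question is whether to condition on traffic source.
Traffic source is downstream of the variant. One should not condition on a consequence of treatment, so the overall rates are the right comparison.
The causal difference is the pooled difference: 0.238 − 0.294 = -0.056.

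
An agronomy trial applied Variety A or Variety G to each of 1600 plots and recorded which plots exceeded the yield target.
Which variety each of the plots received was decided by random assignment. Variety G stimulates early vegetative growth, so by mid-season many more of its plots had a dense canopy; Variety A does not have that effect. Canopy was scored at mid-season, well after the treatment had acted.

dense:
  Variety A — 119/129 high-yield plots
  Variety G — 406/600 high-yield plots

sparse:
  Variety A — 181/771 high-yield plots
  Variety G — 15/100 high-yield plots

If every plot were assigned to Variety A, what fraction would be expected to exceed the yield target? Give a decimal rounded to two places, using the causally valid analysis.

The distribution of mid-season canopy is itself part of what the variety does — it is an intermediate outcome. Holding it fixed would remove that part of the effect; the total effect is the pooled difference.
So P(outcome | do(Variety A)) is just the pooled rate for Variety A: 300/900 = 0.333.

0.33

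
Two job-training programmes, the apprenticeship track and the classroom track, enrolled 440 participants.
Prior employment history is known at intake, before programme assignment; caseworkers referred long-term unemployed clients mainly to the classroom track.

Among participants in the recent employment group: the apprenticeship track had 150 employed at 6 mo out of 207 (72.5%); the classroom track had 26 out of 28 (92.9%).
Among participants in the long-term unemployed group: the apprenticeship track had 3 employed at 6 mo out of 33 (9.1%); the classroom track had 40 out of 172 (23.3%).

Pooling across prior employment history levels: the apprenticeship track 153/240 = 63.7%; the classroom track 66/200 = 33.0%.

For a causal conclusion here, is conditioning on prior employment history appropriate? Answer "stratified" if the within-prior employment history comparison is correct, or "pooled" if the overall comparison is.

stratified

Nothing the programme does changes prior employment history; the imbalance is an allocation artefact. With prior employment history also predicting the outcome, the pooled figure is confounded, and the within-stratum comparison is the causal one.
Within each level — recent employment: 72.5% vs 92.9%; long-term unemployed: 9.1% vs 23.3% — the classroom track is higher every time.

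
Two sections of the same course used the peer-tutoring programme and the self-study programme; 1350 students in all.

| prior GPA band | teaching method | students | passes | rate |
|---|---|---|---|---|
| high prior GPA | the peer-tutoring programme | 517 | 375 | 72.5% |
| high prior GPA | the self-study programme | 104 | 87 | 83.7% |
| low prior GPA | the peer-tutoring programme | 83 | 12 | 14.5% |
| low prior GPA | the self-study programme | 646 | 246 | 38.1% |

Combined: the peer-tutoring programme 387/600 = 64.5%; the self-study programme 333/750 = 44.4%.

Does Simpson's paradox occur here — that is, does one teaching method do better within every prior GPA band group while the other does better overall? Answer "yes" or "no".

yes

Within each prior GPA band level (high prior GPA 72.5% vs 83.7%; low prior GPA 14.5% vs 38.1%), the self-study programme has the higher rate every time. Pooled: 64.5% vs 44.4% — the peer-tutoring programme has the higher rate overall. The two comparisons disagree.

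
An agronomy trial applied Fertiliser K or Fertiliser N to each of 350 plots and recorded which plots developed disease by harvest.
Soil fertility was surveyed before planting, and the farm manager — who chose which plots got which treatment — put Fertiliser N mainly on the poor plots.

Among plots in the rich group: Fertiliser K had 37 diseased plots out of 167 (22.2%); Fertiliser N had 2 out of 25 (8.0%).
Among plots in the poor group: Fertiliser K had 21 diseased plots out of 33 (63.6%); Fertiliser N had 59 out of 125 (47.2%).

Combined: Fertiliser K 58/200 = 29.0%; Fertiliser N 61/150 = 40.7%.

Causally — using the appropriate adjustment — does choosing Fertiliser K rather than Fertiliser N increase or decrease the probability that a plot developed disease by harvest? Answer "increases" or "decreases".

Within every soil fertility level Fertiliser N has the lower rate, yet pooled Fertiliser K does — Simpson's reversal.
Since soil fertility is a pre-existing factor (not a product of the fertiliser) and it affects the outcome on its own, it is a confounder. The stratified rates, not the pooled rate, identify the causal effect.
Within each level — rich: 22.2% vs 8.0%; poor: 63.6% vs 47.2% — Fertiliser N is lower every time.

increases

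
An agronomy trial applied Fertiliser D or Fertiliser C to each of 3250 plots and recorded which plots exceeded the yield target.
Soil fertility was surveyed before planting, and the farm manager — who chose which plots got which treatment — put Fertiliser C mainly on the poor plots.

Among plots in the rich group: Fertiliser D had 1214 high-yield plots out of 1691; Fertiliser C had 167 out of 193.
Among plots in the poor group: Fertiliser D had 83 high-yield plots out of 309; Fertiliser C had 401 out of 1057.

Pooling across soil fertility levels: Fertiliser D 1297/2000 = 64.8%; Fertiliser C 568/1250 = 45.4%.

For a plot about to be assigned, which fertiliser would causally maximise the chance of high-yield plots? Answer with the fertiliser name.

Fertiliser C

Since soil fertility is a pre-existing factor (not a product of the fertiliser) and it affects the outcome on its own, it is a confounder. The stratified rates, not the pooled rate, identify the causal effect.
Within each level — rich: 71.8% vs 86.5%; poor: 26.9% vs 37.9% — Fertiliser C is higher every time.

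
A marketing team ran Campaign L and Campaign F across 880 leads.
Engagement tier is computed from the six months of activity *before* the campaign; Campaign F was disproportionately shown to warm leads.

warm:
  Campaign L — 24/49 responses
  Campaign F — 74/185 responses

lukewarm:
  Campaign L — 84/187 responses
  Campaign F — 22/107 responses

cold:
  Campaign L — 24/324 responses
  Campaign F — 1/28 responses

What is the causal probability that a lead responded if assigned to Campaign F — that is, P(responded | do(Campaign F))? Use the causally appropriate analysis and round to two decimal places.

Here engagement tier is a common cause — it drives both which campaign a case falls under and the outcome. The crude comparison mixes populations; the stratum-specific rates are the causally relevant ones.
Standardising Campaign F to the population engagement tier mix: 0.266·74/185 + 0.334·22/107 + 0.400·1/28 = 0.189.

0.19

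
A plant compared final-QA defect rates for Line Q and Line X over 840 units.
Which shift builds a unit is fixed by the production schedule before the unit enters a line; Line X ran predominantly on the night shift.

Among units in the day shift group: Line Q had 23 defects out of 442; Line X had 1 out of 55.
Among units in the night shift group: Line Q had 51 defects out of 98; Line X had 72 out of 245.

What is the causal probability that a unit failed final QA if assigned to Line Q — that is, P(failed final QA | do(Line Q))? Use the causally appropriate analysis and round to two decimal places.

0.24

The shift-specific comparison favours Line X throughout, but the pooled figures favour Line Q. The question is whether to condition on shift.
Shift satisfies the back-door criterion: it is not a descendant of the line, and it blocks the spurious path from line to outcome. Adjusting for it (i.e., using the within-shift rates) gives the causal effect.
Standardising Line Q to the population shift mix: 0.592·23/442 + 0.408·51/98 = 0.243.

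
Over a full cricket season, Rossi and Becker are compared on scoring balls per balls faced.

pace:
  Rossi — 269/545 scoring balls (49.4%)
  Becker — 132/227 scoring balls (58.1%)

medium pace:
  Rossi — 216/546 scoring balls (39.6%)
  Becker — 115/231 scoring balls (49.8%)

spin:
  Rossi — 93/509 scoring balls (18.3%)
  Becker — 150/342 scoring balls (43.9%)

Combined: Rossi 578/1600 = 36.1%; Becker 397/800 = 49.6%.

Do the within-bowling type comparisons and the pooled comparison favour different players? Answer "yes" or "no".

Within each bowling type level (pace 49.4% vs 58.1%; medium pace 39.6% vs 49.8%; spin 18.3% vs 43.9%), Becker has the higher rate every time. Pooled: 36.1% vs 49.6% — Becker has the higher rate overall. They agree.

no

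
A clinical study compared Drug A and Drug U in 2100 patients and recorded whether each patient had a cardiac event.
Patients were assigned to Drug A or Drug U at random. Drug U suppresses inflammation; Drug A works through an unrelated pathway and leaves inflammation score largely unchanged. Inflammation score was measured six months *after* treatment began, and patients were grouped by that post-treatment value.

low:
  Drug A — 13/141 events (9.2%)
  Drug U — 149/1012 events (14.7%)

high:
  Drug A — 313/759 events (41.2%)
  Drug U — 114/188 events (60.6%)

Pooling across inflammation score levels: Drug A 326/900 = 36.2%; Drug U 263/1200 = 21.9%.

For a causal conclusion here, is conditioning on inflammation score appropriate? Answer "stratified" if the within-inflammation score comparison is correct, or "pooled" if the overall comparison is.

pooled

Drug A is lower inside every inflammation score stratum but Drug U is lower in aggregate. Whether to stratify depends on how inflammation score relates to the drug.
Because the drug influences inflammation score, inflammation score is a post-treatment mediator, not a confounder. Stratifying on it would bias the estimate; the causal effect is the crude pooled difference.
Pooled: Drug A 36.2% vs Drug U 21.9%; Drug U is lower overall.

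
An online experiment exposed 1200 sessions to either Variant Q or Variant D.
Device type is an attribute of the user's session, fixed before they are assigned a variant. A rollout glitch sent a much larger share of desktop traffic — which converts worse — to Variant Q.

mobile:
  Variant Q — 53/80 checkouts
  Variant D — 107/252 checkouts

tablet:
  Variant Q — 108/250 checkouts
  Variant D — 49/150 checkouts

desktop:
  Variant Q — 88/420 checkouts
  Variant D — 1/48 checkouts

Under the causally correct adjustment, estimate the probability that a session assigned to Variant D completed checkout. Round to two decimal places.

0.23

Device type satisfies the back-door criterion: it is not a descendant of the variant, and it blocks the spurious path from variant to outcome. Adjusting for it (i.e., using the within-device type rates) gives the causal effect.
Standardising Variant D to the population device type mix: 0.277·107/252 + 0.333·49/150 + 0.390·1/48 = 0.234.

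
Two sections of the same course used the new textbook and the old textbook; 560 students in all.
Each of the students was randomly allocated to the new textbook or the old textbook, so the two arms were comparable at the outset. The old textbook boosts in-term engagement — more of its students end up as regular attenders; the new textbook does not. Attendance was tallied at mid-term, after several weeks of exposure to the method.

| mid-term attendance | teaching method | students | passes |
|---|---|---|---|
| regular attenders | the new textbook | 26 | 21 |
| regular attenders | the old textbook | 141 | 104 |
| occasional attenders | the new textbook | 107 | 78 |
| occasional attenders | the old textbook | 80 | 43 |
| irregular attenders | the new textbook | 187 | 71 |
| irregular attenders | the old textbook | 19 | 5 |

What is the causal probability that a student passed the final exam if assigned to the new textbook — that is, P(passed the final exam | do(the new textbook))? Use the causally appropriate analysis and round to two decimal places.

The mid-term attendance-specific comparison favours the new textbook throughout, but the pooled figures favour the old textbook. The question is whether to condition on mid-term attendance.
Mid-term attendance here is a post-treatment variable shaped by the teaching method; conditioning on it would introduce bias rather than remove it. The overall comparison is the causal one.
So P(outcome | do(the new textbook)) is just the pooled rate for the new textbook: 170/320 = 0.531.

0.53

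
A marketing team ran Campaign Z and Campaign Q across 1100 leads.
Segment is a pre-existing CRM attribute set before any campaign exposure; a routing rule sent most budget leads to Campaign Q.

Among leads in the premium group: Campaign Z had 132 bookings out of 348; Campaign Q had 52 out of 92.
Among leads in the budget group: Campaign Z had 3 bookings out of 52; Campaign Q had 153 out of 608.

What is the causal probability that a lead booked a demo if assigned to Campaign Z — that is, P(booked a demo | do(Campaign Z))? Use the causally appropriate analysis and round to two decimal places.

Since customer segment is a pre-existing factor (not a product of the campaign) and it affects the outcome on its own, it is a confounder. The stratified rates, not the pooled rate, identify the causal effect.
Standardising Campaign Z to the population customer segment mix: 0.400·132/348 + 0.600·3/52 = 0.186.

0.19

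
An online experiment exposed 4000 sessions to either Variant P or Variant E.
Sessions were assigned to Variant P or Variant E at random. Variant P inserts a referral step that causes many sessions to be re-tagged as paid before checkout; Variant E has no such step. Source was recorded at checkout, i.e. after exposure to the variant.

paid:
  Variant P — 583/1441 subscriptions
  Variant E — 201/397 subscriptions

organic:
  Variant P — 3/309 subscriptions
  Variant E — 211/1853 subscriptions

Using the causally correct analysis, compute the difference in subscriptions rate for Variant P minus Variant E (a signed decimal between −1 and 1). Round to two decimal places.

Traffic source is recorded after the variant and is itself shifted by it — it sits on the causal path from variant to outcome. Conditioning on a mediator would strip out part of the effect we want; the pooled comparison gives the total causal effect.
The causal difference is the pooled difference: 0.335 − 0.183 = +0.152.

+0.15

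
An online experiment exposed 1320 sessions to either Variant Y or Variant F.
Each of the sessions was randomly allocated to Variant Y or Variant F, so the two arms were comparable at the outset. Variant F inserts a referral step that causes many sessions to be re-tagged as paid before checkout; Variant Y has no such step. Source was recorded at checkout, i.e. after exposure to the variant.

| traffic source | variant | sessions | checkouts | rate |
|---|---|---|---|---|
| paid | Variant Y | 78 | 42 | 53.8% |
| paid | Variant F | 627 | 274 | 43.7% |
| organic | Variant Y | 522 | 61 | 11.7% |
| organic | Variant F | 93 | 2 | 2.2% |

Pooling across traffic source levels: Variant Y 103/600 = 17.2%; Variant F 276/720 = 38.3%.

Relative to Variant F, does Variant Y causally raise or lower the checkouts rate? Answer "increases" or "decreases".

decreases

The distribution of traffic source is itself part of what the variant does — it is an intermediate outcome. Holding it fixed would remove that part of the effect; the total effect is the pooled difference.
Pooled: Variant Y 17.2% vs Variant F 38.3%; Variant F is higher overall.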